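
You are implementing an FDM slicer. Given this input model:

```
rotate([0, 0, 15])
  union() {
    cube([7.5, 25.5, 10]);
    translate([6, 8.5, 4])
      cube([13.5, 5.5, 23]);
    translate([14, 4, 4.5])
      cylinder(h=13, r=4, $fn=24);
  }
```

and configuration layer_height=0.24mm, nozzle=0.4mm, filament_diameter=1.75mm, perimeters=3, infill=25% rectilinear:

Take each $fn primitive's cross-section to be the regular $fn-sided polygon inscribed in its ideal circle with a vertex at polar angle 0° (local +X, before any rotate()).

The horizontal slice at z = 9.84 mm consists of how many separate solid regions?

2

At z = 9.84 mm: the cube (footprint 7.5×25.5) is included at this height; the cube at (6, 8.5) (footprint 13.5×5.5) is included at this height; the r=4 cylinder at (14, 4) gives a regular 24-gon of circumradius 4 (constant along its height); Merging all regions: the regions partially overlap (shared area 8.25 mm²), so overlapping operands fuse into one piece — 2 connected regions; (whole slice rotated 15° about Z — lengths, areas and connectivity unchanged). The result has 2 disconnected regions.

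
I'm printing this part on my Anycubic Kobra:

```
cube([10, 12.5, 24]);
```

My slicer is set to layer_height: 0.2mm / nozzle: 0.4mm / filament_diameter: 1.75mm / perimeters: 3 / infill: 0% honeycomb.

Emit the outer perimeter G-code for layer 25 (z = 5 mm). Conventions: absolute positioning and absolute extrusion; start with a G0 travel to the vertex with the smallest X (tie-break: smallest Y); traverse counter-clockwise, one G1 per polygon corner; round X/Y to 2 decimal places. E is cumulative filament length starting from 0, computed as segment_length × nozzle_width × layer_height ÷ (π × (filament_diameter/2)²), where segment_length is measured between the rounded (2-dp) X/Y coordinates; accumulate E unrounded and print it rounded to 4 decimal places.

G0 X0.00 Y0.00 Z5.00
G1 X10.00 Y0.00 E0.3326
G1 X10.00 Y12.50 E0.7484
G1 X0.00 Y12.50 E1.0810
G1 X0.00 Y0.00 E1.4967

At z = 5 mm: the cube is present — its section is the full 10×12.5 rectangle. The outline is a single polygon with 4 vertices. Extrusion per mm of travel: 0.4 × 0.2 / (π × 0.875²) = 0.033260. Accumulating E over each segment gives final E = 1.4967.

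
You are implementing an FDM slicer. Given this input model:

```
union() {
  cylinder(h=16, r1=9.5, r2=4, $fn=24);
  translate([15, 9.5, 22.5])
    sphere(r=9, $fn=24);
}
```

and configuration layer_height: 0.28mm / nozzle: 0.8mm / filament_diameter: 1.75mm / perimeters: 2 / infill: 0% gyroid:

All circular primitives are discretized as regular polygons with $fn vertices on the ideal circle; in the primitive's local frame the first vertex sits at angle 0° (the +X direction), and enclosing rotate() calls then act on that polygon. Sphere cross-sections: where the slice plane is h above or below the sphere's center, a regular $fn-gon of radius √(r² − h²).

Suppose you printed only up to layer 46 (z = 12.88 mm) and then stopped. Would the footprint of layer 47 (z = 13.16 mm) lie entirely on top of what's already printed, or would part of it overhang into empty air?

entirely on top

Compare the two slices. At z = 12.88: the cone (r1=9.5→r2=4) has section circumradius 5.072 here — a regular 24-gon (area = (24/2)·5.072²·sin(360°/24) = 79.91 mm²); the sphere at (15, 9.5) does not reach this height (|z−center|=9.620 > r=9); Merging all regions: only the cone is present, so the union is just that shape — area = 79.91 mm². At z = 13.16: the cone contributes a regular 24-gon of circumradius 4.976 (interpolated between r1=9.5 and r2=4 at t=0.823) (area = (24/2)·4.976²·sin(360°/24) = 76.91 mm²); the sphere at (15, 9.5) is absent (|z−center|=9.340 > r=9); Merging all regions: only the cone is present, so the union is just that shape — area = 76.91 mm². Checking containment: the cross-section at z = 13.16 is a subset of the cross-section at z = 12.88.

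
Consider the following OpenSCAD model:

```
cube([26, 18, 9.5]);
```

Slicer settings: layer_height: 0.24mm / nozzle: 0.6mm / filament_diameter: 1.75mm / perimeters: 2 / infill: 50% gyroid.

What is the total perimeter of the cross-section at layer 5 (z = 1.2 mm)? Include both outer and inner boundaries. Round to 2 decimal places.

At z = 1.2 mm: the 26×18 cube contributes its full rectangle (perimeter 88.00 mm). Overall, the cross-section is a single solid region. Total boundary length (outer) = 88.00 mm.

88.00 mm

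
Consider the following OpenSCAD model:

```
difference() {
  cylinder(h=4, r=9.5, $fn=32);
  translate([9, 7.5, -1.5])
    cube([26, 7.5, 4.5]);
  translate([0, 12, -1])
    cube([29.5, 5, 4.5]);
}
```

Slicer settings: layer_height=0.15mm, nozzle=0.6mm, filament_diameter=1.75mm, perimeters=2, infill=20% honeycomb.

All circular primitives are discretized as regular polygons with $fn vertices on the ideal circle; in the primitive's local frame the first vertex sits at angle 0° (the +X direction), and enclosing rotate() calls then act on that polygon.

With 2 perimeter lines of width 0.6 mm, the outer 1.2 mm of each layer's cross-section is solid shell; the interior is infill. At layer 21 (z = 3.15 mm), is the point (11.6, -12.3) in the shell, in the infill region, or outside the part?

outside

At z = 3.15 mm: the r=9.5 cylinder contributes a regular 32-gon of circumradius 9.5; the cube at (9, 7.5) is not intersected at this z (z outside [-1.5, 3]); the cube at (0, 12) (footprint 29.5×5) is included at this height; Subtracting the remaining from the first: starting from the r=9.5 cylinder, the 29.5×5 cube at (0, 12) misses the remaining region (no effect) — 1 connected region. Overall, the cross-section is a single solid region. The nearest boundary edge runs (7.90, -5.28)→(6.72, -6.72); distance from the point to it = 7.42 mm. The point is not inside any of the regions above, so it lies outside the cross-section (7.42 mm from the nearest boundary).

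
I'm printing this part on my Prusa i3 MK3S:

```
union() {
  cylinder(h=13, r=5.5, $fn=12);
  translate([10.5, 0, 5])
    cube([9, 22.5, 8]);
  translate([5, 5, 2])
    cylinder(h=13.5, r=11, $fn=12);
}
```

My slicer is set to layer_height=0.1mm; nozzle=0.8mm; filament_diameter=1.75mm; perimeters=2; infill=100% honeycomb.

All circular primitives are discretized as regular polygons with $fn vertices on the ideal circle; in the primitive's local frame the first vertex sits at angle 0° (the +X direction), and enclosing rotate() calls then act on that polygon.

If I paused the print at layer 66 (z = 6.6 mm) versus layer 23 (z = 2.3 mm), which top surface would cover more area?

Layer 66 (z = 6.6): the cylinder: section is a regular 12-gon, circumradius r=5.5 (area = (12/2)·5.500²·sin(360°/12) = 90.75 mm²); the cube at (10.5, 0) is present — its section is the full 9×22.5 rectangle (area 202.50 mm²); the r=11 cylinder at (5, 5) gives a regular 12-gon of circumradius 11 (constant along its height) (area = (12/2)·11.000²·sin(360°/12) = 363.00 mm²); Taking the union: the regions partially overlap — summed areas 656.25 mm² minus the doubly-counted overlap 137.65 mm² gives 518.60 mm² — area = 518.60 mm². So its area = 518.60 mm². Layer 23 (z = 2.3): the r=5.5 cylinder contributes a regular 12-gon of circumradius 5.5 (area = (12/2)·5.500²·sin(360°/12) = 90.75 mm²); the cube at (10.5, 0) is absent (z outside [5, 13]); the r=11 cylinder at (5, 5) contributes a regular 12-gon of circumradius 11 (area = (12/2)·11.000²·sin(360°/12) = 363.00 mm²); Combining (union): the regions partially overlap — summed areas 453.75 mm² minus the doubly-counted overlap 79.20 mm² gives 374.55 mm² — area = 374.55 mm². So its area = 374.55 mm². Layer 66 is larger (518.60 vs 374.55 mm²).

layer 66 (z = 6.6 mm)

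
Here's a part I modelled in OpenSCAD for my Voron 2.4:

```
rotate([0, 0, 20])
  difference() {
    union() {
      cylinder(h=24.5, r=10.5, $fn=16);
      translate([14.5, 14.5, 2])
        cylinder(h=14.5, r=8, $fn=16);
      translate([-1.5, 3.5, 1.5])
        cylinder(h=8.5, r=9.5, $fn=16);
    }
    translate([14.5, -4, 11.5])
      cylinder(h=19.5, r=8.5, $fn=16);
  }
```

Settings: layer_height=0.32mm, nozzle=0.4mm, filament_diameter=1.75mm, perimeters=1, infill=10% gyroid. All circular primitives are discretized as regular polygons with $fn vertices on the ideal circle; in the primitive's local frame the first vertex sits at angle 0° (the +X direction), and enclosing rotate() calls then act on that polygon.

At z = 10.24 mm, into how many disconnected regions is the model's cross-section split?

At z = 10.24 mm: the cylinder: section is a regular 16-gon, circumradius r=10.5; the cylinder at (14.5, 14.5): section is a regular 16-gon, circumradius r=8; the cylinder at (-1.5, 3.5) is not intersected at this z (z outside [1.5, 10]); Merging all regions: the 2 present regions are separate (no shared area or edge), so areas and boundary lengths simply add and each stays a separate island — 2 connected regions; the cylinder at (14.5, -4) does not reach this height (z outside [11.5, 31]); Subtracting the remaining from the first: none of the subtracted shapes is present at this height, so that combined region is unchanged — 2 connected regions; (whole slice rotated 20° about Z — lengths, areas and connectivity unchanged). The result has 2 disconnected regions.

2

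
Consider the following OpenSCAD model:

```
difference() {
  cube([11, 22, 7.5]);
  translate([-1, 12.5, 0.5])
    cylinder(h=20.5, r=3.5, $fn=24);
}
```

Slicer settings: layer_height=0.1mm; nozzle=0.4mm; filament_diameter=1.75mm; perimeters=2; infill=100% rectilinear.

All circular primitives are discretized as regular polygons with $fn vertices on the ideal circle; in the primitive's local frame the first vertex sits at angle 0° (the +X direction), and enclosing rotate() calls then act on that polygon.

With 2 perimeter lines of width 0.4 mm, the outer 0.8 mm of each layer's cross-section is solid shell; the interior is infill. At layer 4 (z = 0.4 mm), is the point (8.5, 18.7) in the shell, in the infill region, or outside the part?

infill

At z = 0.4 mm: the 11×22 cube contributes its full rectangle; the cylinder at (-1, 12.5) does not reach this height (z outside [0.5, 21]); Taking the first minus the rest: none of the subtracted shapes is present at this height, so the 11×22 cube is unchanged — 1 connected region. Overall, the cross-section is a single solid region. The nearest boundary edge runs (11.00, 0.00)→(11.00, 22.00); distance from the point to it = 2.50 mm. The point is inside the cross-section and 2.50 mm from the nearest boundary — more than the 0.8 mm shell width (2 × 0.4), so it's in the infill interior.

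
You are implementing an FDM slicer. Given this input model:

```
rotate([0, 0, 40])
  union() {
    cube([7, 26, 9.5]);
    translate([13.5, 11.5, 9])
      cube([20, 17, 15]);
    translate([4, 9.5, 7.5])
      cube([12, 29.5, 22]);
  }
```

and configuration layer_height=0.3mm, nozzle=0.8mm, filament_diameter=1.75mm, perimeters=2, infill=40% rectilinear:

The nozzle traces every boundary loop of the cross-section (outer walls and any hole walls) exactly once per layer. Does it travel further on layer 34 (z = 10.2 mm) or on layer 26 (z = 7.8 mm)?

layer 34 (z = 10.2 mm)

Layer 34 (z = 10.2): the cube does not reach this height (z outside [0, 9.5]); the cube at (13.5, 11.5) (footprint 20×17) is included at this height (perimeter 74.00 mm); the cube at (4, 9.5) (footprint 12×29.5) is included at this height (perimeter 83.00 mm); Taking the union: the regions partially overlap (shared area 42.50 mm²), so the edge portions inside another operand are dropped and the merged outline is re-measured after clipping — boundary = 118.00 mm; (rotated 40° about Z; rotation is an isometry so areas/perimeters/island counts are preserved). So its perimeter = 118.00 mm. Layer 26 (z = 7.8): the 7×26 cube contributes its full rectangle (perimeter 66.00 mm); the cube at (13.5, 11.5) is not intersected at this z (z outside [9, 24]); the cube at (4, 9.5) is present — its section is the full 12×29.5 rectangle (perimeter 83.00 mm); Combining (union): the regions partially overlap (shared area 49.50 mm²), so the edge portions inside another operand are dropped and the merged outline is re-measured after clipping — boundary = 110.00 mm; (whole slice rotated 40° about Z — lengths, areas and connectivity unchanged). So its perimeter = 110.00 mm. Layer 34 is larger (118.00 vs 110.00 mm).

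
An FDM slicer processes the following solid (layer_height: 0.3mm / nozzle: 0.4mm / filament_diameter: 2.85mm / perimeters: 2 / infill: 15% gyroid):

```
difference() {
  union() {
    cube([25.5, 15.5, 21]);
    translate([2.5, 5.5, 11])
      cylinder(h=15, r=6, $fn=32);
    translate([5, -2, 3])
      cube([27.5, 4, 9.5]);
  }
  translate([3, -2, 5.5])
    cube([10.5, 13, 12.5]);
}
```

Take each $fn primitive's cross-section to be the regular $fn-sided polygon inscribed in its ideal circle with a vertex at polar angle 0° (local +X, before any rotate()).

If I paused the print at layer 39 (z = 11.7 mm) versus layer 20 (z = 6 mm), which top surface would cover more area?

layer 39 (z = 11.7 mm)

Layer 39 (z = 11.7): the cube (footprint 25.5×15.5) is included at this height (area 395.25 mm²); the r=6 cylinder at (2.5, 5.5) contributes a regular 32-gon of circumradius 6 (area = (32/2)·6.000²·sin(360°/32) = 112.37 mm²); the 27.5×4 cube at (5, -2) contributes its full rectangle (area 110.00 mm²); Combining (union): the regions partially overlap — summed areas 617.62 mm² minus the doubly-counted overlap 124.68 mm² gives 492.94 mm² — area = 492.94 mm²; the 10.5×13 cube at (3, -2) contributes its full rectangle (area 136.50 mm²); Taking the first minus the rest: starting from that combined region (492.94 mm²), the 10.5×13 cube at (3, -2) partially overlaps it — only the 133.02 mm² overlap (of its 136.50 mm²) is removed, clipping the outline — area = 359.92 mm². So its area = 359.92 mm². Layer 20 (z = 6): the cube (footprint 25.5×15.5) is included at this height (area 395.25 mm²); the cylinder at (2.5, 5.5) is absent (z outside [11, 26]); the 27.5×4 cube at (5, -2) contributes its full rectangle (area 110.00 mm²); Taking the union: the regions partially overlap — summed areas 505.25 mm² minus the doubly-counted overlap 41.00 mm² gives 464.25 mm² — area = 464.25 mm²; the cube at (3, -2) is present — its section is the full 10.5×13 rectangle (area 136.50 mm²); Taking the first minus the rest: starting from the result so far (464.25 mm²), the 10.5×13 cube at (3, -2) partially overlaps it — only the 132.50 mm² overlap (of its 136.50 mm²) is removed, clipping the outline — area = 331.75 mm². So its area = 331.75 mm². Layer 39 is larger (359.92 vs 331.75 mm²).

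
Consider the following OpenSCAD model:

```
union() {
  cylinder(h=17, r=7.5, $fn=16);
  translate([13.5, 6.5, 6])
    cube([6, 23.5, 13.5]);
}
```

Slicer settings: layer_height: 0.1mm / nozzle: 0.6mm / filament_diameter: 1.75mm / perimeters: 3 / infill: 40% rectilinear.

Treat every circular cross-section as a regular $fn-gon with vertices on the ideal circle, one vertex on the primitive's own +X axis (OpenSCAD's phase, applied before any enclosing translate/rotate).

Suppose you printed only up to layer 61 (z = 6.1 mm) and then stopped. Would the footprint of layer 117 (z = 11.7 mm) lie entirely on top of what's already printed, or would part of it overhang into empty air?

Compare the two slices. At z = 6.1: the cylinder: section is a regular 16-gon, circumradius r=7.5 (area = (16/2)·7.500²·sin(360°/16) = 172.21 mm²); the cube at (13.5, 6.5) (footprint 6×23.5) is included at this height (area 141.00 mm²); Combining (union): the 2 present regions are separate (no shared area or edge), so areas and boundary lengths simply add and each stays a separate island — area = 313.21 mm². At z = 11.7: the cylinder: section is a regular 16-gon, circumradius r=7.5 (area = (16/2)·7.500²·sin(360°/16) = 172.21 mm²); the cube at (13.5, 6.5) is present — its section is the full 6×23.5 rectangle (area 141.00 mm²); Combining (union): the 2 present regions are separate (no shared area or edge), so areas and boundary lengths simply add and each stays a separate island — area = 313.21 mm². Checking containment: the cross-section at z = 11.7 is a subset of the cross-section at z = 6.1.

entirely on top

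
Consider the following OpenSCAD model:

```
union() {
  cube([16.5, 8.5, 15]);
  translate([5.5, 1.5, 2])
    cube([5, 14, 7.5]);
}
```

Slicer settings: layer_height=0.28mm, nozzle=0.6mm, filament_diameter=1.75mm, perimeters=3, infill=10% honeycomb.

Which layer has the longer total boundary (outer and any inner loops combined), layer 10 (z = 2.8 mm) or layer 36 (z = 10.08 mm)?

layer 10 (z = 2.8 mm)

Layer 10 (z = 2.8): the cube is present — its section is the full 16.5×8.5 rectangle (perimeter 50.00 mm); the cube at (5.5, 1.5) (footprint 5×14) is included at this height (perimeter 38.00 mm); Taking the union: the regions partially overlap (shared area 35.00 mm²), so the edge portions inside another operand are dropped and the merged outline is re-measured after clipping — boundary = 64.00 mm. So its perimeter = 64.00 mm. Layer 36 (z = 10.08): the cube (footprint 16.5×8.5) is included at this height (perimeter 50.00 mm); the cube at (5.5, 1.5) does not reach this height (z outside [2, 9.5]); Combining (union): only the 16.5×8.5 cube is present, so the union is just that shape — boundary = 50.00 mm. So its perimeter = 50.00 mm. Layer 10 is larger (64.00 vs 50.00 mm).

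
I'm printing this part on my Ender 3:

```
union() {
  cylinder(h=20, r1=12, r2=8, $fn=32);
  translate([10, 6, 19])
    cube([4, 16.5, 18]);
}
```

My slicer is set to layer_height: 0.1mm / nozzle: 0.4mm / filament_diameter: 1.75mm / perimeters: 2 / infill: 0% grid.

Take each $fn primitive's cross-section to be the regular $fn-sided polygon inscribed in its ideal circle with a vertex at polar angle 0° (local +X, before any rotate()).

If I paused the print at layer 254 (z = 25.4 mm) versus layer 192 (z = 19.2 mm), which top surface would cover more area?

Layer 254 (z = 25.4): the cone is absent (z outside [0, 20]); the 4×16.5 cube at (10, 6) contributes its full rectangle (area 66.00 mm²); Combining (union): only the 4×16.5 cube at (10, 6) is present, so the union is just that shape — area = 66.00 mm². So its area = 66.00 mm². Layer 192 (z = 19.2): the cone: at t=0.960 of its height the radius interpolates to r₁+(r₂−r₁)t = 8.160, giving a regular 32-gon of that circumradius (area = (32/2)·8.160²·sin(360°/32) = 207.84 mm²); the 4×16.5 cube at (10, 6) contributes its full rectangle (area 66.00 mm²); Merging all regions: the 2 present regions are separate (no shared area or edge), so areas and boundary lengths simply add and each stays a separate island — area = 273.84 mm². So its area = 273.84 mm². Layer 192 is larger (273.84 vs 66.00 mm²).

layer 192 (z = 19.2 mm)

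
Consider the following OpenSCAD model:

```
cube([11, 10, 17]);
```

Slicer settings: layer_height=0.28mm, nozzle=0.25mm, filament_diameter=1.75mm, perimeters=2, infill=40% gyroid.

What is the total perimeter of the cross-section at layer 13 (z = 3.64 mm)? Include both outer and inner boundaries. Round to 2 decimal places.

42.00 mm

At z = 3.64 mm: the cube (footprint 11×10) is included at this height (perimeter 42.00 mm). Overall, the cross-section is a single solid region. Total boundary length (outer) = 42.00 mm.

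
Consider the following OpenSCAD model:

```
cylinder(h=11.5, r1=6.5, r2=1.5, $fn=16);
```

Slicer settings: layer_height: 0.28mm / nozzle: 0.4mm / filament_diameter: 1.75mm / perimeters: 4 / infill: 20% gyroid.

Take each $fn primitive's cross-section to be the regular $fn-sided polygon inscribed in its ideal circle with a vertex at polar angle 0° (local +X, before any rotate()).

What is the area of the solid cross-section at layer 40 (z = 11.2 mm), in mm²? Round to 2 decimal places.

At z = 11.2 mm: the cone contributes a regular 16-gon of circumradius 1.630 (interpolated between r1=6.5 and r2=1.5 at t=0.974) (area = (16/2)·1.630²·sin(360°/16) = 8.14 mm²). Overall, the cross-section is a single solid region. Net area = 8.14 mm².

8.14 mm²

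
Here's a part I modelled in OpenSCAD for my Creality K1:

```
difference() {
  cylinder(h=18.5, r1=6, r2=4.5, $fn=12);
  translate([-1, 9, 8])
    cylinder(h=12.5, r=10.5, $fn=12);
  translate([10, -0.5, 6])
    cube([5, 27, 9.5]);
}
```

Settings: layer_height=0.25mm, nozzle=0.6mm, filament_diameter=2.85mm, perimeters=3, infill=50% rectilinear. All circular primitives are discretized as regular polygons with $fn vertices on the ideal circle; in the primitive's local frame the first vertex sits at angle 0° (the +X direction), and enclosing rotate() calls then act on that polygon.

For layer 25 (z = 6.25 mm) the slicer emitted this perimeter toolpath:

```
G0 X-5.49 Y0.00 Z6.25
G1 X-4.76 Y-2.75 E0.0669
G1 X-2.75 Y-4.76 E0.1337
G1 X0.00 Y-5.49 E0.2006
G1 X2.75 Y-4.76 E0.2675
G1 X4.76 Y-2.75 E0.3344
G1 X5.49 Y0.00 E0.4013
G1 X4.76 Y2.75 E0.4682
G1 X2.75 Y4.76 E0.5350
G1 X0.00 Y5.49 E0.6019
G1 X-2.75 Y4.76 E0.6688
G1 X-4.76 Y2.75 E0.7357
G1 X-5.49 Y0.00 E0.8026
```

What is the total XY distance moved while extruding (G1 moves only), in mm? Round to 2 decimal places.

Sum the Euclidean lengths of each G1 segment: total = 34.13 mm.

34.13 mm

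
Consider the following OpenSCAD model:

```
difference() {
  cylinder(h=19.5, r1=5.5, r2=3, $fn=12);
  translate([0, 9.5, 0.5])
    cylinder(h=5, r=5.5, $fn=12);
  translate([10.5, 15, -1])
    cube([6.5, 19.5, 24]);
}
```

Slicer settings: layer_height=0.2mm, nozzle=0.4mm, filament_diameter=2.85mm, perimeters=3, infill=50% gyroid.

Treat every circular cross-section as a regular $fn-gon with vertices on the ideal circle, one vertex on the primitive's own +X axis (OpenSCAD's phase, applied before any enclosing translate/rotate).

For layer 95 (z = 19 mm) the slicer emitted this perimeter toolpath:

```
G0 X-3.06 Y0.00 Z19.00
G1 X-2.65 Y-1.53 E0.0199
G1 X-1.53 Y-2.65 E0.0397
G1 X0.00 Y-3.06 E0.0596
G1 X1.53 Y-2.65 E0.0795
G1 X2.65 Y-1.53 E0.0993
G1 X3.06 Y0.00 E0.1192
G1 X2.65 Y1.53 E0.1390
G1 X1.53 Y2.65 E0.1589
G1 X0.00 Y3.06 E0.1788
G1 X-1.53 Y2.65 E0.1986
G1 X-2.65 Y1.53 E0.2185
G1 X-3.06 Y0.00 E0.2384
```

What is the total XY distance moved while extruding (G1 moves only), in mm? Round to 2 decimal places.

Sum the Euclidean lengths of each G1 segment: total = 19.01 mm.

19.01 mm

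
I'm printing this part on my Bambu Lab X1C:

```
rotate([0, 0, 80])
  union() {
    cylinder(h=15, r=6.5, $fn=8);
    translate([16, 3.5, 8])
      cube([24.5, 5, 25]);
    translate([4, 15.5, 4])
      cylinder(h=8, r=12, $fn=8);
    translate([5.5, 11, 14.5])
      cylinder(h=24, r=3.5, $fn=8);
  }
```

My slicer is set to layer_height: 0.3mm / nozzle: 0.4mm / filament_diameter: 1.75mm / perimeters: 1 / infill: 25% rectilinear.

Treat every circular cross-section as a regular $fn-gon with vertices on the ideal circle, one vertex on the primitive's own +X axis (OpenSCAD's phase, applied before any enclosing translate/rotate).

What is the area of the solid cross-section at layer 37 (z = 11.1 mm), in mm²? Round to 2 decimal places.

642.05 mm²

At z = 11.1 mm: the cylinder: section is a regular 8-gon, circumradius r=6.5 (area = (8/2)·6.500²·sin(360°/8) = 119.50 mm²); the cube at (16, 3.5) is present — its section is the full 24.5×5 rectangle (area 122.50 mm²); the cylinder at (4, 15.5): section is a regular 8-gon, circumradius r=12 (area = (8/2)·12.000²·sin(360°/8) = 407.29 mm²); the cylinder at (5.5, 11) is absent (z outside [14.5, 38.5]); Merging all regions: the regions partially overlap — summed areas 649.29 mm² minus the doubly-counted overlap 7.24 mm² gives 642.05 mm² — area = 642.05 mm²; (rotated 80° about Z; rotation is an isometry so areas/perimeters/island counts are preserved). Overall, the cross-section has 2 separate islands. Net area = 642.05 mm².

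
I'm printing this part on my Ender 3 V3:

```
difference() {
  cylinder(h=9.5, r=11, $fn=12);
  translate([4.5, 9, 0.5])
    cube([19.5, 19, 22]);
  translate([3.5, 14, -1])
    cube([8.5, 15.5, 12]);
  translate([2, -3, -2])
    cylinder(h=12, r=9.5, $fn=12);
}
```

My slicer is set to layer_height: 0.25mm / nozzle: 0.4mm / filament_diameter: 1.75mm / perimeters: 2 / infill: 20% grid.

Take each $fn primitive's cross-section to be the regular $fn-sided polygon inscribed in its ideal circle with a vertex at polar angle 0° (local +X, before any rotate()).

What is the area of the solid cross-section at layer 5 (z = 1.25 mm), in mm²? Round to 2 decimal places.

At z = 1.25 mm: the r=11 cylinder gives a regular 12-gon of circumradius 11 (constant along its height) (area = (12/2)·11.000²·sin(360°/12) = 363.00 mm²); the cube at (4.5, 9) (footprint 19.5×19) is included at this height (area 370.50 mm²); the cube at (3.5, 14) is present — its section is the full 8.5×15.5 rectangle (area 131.75 mm²); the cylinder at (2, -3): section is a regular 12-gon, circumradius r=9.5 (area = (12/2)·9.500²·sin(360°/12) = 270.75 mm²); Subtracting the remaining from the first: starting from the r=11 cylinder (363.00 mm²), the 19.5×19 cube at (4.5, 9) partially overlaps it — only the 0.80 mm² overlap (of its 370.50 mm²) is removed, clipping the outline; the 8.5×15.5 cube at (3.5, 14) misses the remaining region (no effect); the r=9.5 cylinder at (2, -3) partially overlaps it — only the 238.68 mm² overlap (of its 270.75 mm²) is removed, clipping the outline — area = 123.52 mm². Overall, the cross-section is a single solid region. Net area = 123.52 mm².

123.52 mm²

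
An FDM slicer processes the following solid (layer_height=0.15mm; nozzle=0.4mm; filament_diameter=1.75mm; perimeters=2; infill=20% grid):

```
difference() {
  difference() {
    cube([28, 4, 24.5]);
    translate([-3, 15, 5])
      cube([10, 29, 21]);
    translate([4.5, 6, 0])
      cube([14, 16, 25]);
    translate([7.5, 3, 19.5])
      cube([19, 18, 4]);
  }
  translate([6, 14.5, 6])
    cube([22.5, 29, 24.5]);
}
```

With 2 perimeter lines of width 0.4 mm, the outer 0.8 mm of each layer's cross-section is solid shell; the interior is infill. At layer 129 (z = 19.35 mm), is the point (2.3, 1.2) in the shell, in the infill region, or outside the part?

At z = 19.35 mm: the cube (footprint 28×4) is included at this height; the cube at (-3, 15) is present — its section is the full 10×29 rectangle; the cube at (4.5, 6) (footprint 14×16) is included at this height; the cube at (7.5, 3) does not reach this height (z outside [19.5, 23.5]); After the difference (first − rest): starting from the 28×4 cube, the 10×29 cube at (-3, 15) misses the remaining region (no effect); the 14×16 cube at (4.5, 6) misses the remaining region (no effect) — 1 connected region; the cube at (6, 14.5) is present — its section is the full 22.5×29 rectangle; Subtracting the remaining from the first: starting from that combined region, the 22.5×29 cube at (6, 14.5) misses the remaining region (no effect) — 1 connected region. Overall, the cross-section is a single solid region. The nearest boundary edge runs (28.00, 0.00)→(0.00, 0.00); distance from the point to it = 1.20 mm. The point is inside the cross-section and 1.20 mm from the nearest boundary — more than the 0.8 mm shell width (2 × 0.4), so it's in the infill interior.

infill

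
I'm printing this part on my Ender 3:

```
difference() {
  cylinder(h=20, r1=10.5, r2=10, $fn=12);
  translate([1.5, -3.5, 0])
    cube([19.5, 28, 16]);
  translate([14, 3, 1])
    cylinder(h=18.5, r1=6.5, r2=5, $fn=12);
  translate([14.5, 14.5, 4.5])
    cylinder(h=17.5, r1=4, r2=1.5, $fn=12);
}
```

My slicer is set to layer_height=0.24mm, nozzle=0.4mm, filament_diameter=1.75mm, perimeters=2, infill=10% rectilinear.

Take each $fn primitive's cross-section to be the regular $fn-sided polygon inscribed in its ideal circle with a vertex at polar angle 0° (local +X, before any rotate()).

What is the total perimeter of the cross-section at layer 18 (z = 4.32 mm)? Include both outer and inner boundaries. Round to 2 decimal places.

67.79 mm

At z = 4.32 mm: the cone contributes a regular 12-gon of circumradius 10.392 (interpolated between r1=10.5 and r2=10 at t=0.216) (perimeter = 2·12·10.392·sin(180°/12) = 64.55 mm); the 19.5×28 cube at (1.5, -3.5) contributes its full rectangle (perimeter 95.00 mm); the cone at (14, 3) contributes a regular 12-gon of circumradius 6.231 (interpolated between r1=6.5 and r2=5 at t=0.179) (perimeter = 2·12·6.231·sin(180°/12) = 38.70 mm); the cone at (14.5, 14.5) does not reach this height (z outside [4.5, 22]); Subtracting the remaining from the first: starting from the cone, the 19.5×28 cube at (1.5, -3.5) partially overlaps it — only the 95.19 mm² overlap (of its 546.00 mm²) is removed, clipping the outline; the cone at (14, 3) misses the remaining region (no effect) — boundary = 67.79 mm. Overall, the cross-section is a single solid region. Total boundary length (outer) = 67.79 mm.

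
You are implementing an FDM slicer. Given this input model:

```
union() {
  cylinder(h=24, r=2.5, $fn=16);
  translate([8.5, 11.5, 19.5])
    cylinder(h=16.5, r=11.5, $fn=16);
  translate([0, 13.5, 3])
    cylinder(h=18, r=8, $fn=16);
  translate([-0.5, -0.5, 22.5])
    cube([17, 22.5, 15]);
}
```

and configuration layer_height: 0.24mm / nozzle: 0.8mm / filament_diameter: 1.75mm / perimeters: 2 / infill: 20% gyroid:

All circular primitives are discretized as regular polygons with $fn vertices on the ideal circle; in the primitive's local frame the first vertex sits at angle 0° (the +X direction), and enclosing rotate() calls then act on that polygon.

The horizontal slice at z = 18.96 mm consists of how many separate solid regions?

2

At z = 18.96 mm: the r=2.5 cylinder contributes a regular 16-gon of circumradius 2.5; the cylinder at (8.5, 11.5) is not intersected at this z (z outside [19.5, 36]); the r=8 cylinder at (0, 13.5) gives a regular 16-gon of circumradius 8 (constant along its height); the cube at (-0.5, -0.5) is absent (z outside [22.5, 37.5]); Taking the union: the 2 present regions are separate (no shared area or edge), so areas and boundary lengths simply add and each stays a separate island — 2 connected regions. The result has 2 disconnected regions.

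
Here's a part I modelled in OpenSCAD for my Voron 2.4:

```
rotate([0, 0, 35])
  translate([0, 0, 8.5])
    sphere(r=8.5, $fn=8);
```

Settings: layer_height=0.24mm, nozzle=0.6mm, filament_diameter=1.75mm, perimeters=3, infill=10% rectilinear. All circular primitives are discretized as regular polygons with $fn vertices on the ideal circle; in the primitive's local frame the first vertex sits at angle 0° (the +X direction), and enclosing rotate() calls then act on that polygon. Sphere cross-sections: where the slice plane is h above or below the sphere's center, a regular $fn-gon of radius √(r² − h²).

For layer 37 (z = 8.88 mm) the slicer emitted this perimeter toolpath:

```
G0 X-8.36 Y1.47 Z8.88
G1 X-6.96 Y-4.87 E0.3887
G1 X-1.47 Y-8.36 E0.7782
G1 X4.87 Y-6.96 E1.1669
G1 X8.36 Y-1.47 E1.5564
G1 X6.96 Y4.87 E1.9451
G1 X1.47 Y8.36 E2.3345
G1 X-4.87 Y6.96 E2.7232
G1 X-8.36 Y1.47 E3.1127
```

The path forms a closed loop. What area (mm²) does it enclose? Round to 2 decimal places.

203.94 mm²

Apply the shoelace formula to the sequence of (X, Y) vertices; enclosed area = 203.94 mm².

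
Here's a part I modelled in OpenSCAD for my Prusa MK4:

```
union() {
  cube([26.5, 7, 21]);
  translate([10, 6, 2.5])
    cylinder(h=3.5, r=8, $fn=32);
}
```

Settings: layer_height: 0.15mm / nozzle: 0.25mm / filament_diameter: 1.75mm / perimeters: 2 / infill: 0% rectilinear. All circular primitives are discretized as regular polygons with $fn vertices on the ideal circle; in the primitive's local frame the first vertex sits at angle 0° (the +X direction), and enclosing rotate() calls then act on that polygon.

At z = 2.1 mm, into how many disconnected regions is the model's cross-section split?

1

At z = 2.1 mm: the cube (footprint 26.5×7) is included at this height; the cylinder at (10, 6) does not reach this height (z outside [2.5, 6]); Merging all regions: only the 26.5×7 cube is present, so the union is just that shape — 1 connected region. The result has 1 disconnected region.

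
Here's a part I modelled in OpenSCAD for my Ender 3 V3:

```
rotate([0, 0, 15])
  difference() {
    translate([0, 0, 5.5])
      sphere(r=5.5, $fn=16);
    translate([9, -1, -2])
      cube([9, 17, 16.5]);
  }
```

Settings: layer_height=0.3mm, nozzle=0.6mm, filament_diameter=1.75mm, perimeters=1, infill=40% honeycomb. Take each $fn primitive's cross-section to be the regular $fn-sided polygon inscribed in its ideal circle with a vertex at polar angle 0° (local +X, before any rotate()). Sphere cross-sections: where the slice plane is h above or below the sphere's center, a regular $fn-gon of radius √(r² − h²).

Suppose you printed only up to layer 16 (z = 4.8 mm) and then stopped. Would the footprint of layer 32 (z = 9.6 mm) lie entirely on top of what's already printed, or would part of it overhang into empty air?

Compare the two slices. At z = 4.8: the r=5.5 sphere contributes a regular 16-gon of circumradius √(5.5²−0.7²) = 5.455 (area = (16/2)·5.455²·sin(360°/16) = 91.11 mm²); the 9×17 cube at (9, -1) contributes its full rectangle (area 153.00 mm²); Taking the first minus the rest: starting from the r=5.5 sphere (91.11 mm²), the 9×17 cube at (9, -1) misses the remaining region (no effect) — area = 91.11 mm²; (whole slice rotated 15° about Z — lengths, areas and connectivity unchanged). At z = 9.6: the r=5.5 sphere contributes a regular 16-gon of circumradius √(5.5²−4.1²) = 3.666 (area = (16/2)·3.666²·sin(360°/16) = 41.15 mm²); the 9×17 cube at (9, -1) contributes its full rectangle (area 153.00 mm²); Taking the first minus the rest: starting from the r=5.5 sphere (41.15 mm²), the 9×17 cube at (9, -1) misses the remaining region (no effect) — area = 41.15 mm²; (whole slice rotated 15° about Z — lengths, areas and connectivity unchanged). Checking containment: the cross-section at z = 9.6 is a subset of the cross-section at z = 4.8.

entirely on top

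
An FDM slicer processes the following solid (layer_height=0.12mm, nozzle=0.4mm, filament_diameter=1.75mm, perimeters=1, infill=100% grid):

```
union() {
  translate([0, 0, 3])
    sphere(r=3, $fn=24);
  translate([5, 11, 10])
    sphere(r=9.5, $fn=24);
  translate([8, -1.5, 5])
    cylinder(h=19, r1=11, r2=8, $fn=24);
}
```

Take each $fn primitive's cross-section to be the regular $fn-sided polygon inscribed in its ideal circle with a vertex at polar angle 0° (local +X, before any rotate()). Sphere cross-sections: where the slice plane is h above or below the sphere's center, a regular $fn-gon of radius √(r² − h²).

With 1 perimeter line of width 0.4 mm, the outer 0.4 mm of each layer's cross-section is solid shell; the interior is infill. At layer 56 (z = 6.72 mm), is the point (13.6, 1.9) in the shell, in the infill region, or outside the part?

infill

At z = 6.72 mm: the sphere is absent (|z−center|=3.720 > r=3); the sphere at (5, 11): section is a regular 24-gon, circumradius = √(r²−h²) = √(9.5²−3.28²) = 8.916; the cone at (8, -1.5): at t=0.091 of its height the radius interpolates to r₁+(r₂−r₁)t = 10.728, giving a regular 24-gon of that circumradius; Taking the union: the regions partially overlap (shared area 67.57 mm²), so overlapping operands fuse into one piece — 1 connected region. Overall, the cross-section is a single solid region. The nearest boundary edge runs (15.59, 6.09)→(17.29, 3.86); distance from the point to it = 4.12 mm. The point is inside the cross-section and 4.12 mm from the nearest boundary — more than the 0.4 mm shell width (1 × 0.4), so it's in the infill interior.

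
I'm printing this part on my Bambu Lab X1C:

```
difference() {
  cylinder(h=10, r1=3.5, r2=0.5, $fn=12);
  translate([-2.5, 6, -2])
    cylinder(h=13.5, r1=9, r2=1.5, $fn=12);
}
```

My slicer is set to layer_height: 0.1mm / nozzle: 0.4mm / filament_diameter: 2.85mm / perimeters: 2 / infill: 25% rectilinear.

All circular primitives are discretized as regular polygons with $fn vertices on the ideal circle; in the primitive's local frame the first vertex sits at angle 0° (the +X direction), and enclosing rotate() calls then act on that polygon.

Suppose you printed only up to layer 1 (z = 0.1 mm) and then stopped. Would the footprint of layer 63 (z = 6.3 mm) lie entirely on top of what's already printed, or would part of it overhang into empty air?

part overhangs

Compare the two slices. At z = 0.1: the cone: at t=0.010 of its height the radius interpolates to r₁+(r₂−r₁)t = 3.470, giving a regular 12-gon of that circumradius (area = (12/2)·3.470²·sin(360°/12) = 36.12 mm²); the cone at (-2.5, 6): at t=0.156 of its height the radius interpolates to r₁+(r₂−r₁)t = 7.833, giving a regular 12-gon of that circumradius (area = (12/2)·7.833²·sin(360°/12) = 184.08 mm²); Subtracting the remaining from the first: starting from the cone (36.12 mm²), the cone at (-2.5, 6) partially overlaps it — only the 24.15 mm² overlap (of its 184.08 mm²) is removed, clipping the outline — area = 11.97 mm². At z = 6.3: the cone: at t=0.630 of its height the radius interpolates to r₁+(r₂−r₁)t = 1.610, giving a regular 12-gon of that circumradius (area = (12/2)·1.610²·sin(360°/12) = 7.78 mm²); the cone at (-2.5, 6): at t=0.615 of its height the radius interpolates to r₁+(r₂−r₁)t = 4.389, giving a regular 12-gon of that circumradius (area = (12/2)·4.389²·sin(360°/12) = 57.79 mm²); Taking the first minus the rest: starting from the cone (7.78 mm²), the cone at (-2.5, 6) misses the remaining region (no effect) — area = 7.78 mm². Checking containment: at z = 6.3 the cross-section extends beyond the z = 0.1 cross-section by about 7.09 mm².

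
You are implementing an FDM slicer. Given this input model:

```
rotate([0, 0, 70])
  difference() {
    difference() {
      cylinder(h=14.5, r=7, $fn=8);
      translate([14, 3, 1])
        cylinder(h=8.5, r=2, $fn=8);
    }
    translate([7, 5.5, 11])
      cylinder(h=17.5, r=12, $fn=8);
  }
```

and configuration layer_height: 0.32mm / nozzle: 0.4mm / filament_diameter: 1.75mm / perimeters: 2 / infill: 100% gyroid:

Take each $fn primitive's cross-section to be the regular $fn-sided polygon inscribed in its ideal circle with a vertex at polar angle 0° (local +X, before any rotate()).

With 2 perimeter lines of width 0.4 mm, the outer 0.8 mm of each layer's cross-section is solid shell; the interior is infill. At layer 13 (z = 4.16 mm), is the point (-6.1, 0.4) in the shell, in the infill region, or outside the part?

shell

At z = 4.16 mm: the r=7 cylinder contributes a regular 8-gon of circumradius 7; the r=2 cylinder at (14, 3) contributes a regular 8-gon of circumradius 2; After the difference (first − rest): starting from the r=7 cylinder, the r=2 cylinder at (14, 3) misses the remaining region (no effect) — 1 connected region; the cylinder at (7, 5.5) does not reach this height (z outside [11, 28.5]); Subtracting the remaining from the first: none of the subtracted shapes is present at this height, so that combined region is unchanged — 1 connected region; (whole slice rotated 70° about Z — lengths, areas and connectivity unchanged). Overall, the cross-section is a single solid region. Undo the 70° rotation: the query point maps to (-1.710, 5.869) in the un-rotated model frame. The nearest boundary edge runs (-4.95, 4.95)→(0.00, 7.00); distance from the point to it = 0.39 mm. The point is inside the cross-section, 0.39 mm from the nearest boundary — within the 0.8 mm shell band (2 × 0.4).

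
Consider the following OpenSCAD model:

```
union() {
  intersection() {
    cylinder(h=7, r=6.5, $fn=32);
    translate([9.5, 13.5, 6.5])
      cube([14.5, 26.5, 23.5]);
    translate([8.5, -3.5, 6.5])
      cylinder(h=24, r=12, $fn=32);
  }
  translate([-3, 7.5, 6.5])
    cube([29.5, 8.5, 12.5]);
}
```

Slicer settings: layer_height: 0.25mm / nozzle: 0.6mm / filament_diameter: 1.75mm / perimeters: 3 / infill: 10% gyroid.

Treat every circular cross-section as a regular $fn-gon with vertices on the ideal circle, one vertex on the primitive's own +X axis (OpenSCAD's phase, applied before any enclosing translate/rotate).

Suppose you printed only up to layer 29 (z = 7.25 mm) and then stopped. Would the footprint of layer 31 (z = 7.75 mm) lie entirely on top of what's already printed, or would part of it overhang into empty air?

entirely on top

Compare the two slices. At z = 7.25: the cylinder is absent (z outside [0, 7]); the cube at (9.5, 13.5) (footprint 14.5×26.5) is included at this height (area 384.25 mm²); the r=12 cylinder at (8.5, -3.5) gives a regular 32-gon of circumradius 12 (constant along its height) (area = (32/2)·12.000²·sin(360°/32) = 449.49 mm²); Keeping only the common overlap: at least one operand is absent at this height, so nothing remains; the cube at (-3, 7.5) is present — its section is the full 29.5×8.5 rectangle (area 250.75 mm²); Merging all regions: only the 29.5×8.5 cube at (-3, 7.5) is present, so the union is just that shape — area = 250.75 mm². At z = 7.75: the cylinder does not reach this height (z outside [0, 7]); the cube at (9.5, 13.5) is present — its section is the full 14.5×26.5 rectangle (area 384.25 mm²); the r=12 cylinder at (8.5, -3.5) contributes a regular 32-gon of circumradius 12 (area = (32/2)·12.000²·sin(360°/32) = 449.49 mm²); After intersecting: at least one operand is absent at this height, so nothing remains; the 29.5×8.5 cube at (-3, 7.5) contributes its full rectangle (area 250.75 mm²); Merging all regions: only the 29.5×8.5 cube at (-3, 7.5) is present, so the union is just that shape — area = 250.75 mm². Checking containment: the cross-section at z = 7.75 is a subset of the cross-section at z = 7.25.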